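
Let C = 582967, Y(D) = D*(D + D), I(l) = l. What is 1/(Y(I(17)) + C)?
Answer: 1/583545 ≈ 1.7137e-6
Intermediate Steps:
Y(D) = 2*D**2 (Y(D) = D*(2*D) = 2*D**2)
1/(Y(I(17)) + C) = 1/(2*17**2 + 582967) = 1/(2*289 + 582967) = 1/(578 + 582967) = 1/583545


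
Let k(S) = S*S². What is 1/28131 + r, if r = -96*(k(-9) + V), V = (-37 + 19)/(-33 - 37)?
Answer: 68880891491/984585 ≈ 69959.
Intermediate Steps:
V = 9/35 (V = -18/(-70) = -18*(-1/70) = 9/35 ≈ 0.25714)
k(S) = S³
r = 2448576/35 (r = -96*((-9)³ + 9/35) = -96*(-729 + 9/35) = -96*(-25506/35) = 2448576/35 ≈ 69959.)
1/28131 + r = 1/28131 + 2448576/35 = 68880891491/984585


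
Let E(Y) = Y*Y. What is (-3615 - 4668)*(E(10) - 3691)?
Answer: 29744253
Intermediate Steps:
E(Y) = Y²
(-3615 - 4668)*(E(10) - 3691) = (-3615 - 4668)*(10² - 3691) = -8283*(100 - 3691) = -8283*(-3591) = 29744253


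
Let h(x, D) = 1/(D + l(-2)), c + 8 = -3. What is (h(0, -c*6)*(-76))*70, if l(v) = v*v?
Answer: -76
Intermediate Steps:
l(v) = v**2
c = -11 (c = -8 - 3 = -11)
h(x, D) = 1/(4 + D) (h(x, D) = 1/(D + (-2)**2) = 1/(D + 4) = 1/(4 + D))
(h(0, -c*6)*(-76))*70 = (-76/(4 - 1*(-11)*6))*70 = (-76/(4 + 11*6))*70 = (-76/(4 + 66))*70 = (-76/70)*70 = ((1/70)*(-76))*70 = -38/35*70 = -76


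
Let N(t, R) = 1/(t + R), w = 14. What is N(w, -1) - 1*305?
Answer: -3964/13 ≈ -304.92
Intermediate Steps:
N(t, R) = 1/(R + t)
N(w, -1) - 1*305 = 1/(-1 + 14) - 1*305 = 1/13 - 305 = -3964/13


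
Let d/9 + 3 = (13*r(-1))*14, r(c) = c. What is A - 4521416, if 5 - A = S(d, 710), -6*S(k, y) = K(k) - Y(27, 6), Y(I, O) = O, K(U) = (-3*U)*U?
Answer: -11815049/2 ≈ -5.9075e+6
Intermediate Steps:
K(U) = -3*U²
d = -1665 (d = -27 + 9*((13*(-1))*14) = -27 + 9*(-13*14) = -27 + 9*(-182) = -27 - 1638 = -1665)
S(k, y) = 1 + k²/2 (S(k, y) = -(-3*k² - 1*6)/6 = -(-3*k² - 6)/6 = -(-6 - 3*k²)/6 = 1 + k²/2)
A = -2772217/2 (A = 5 - (1 + (½)*(-1665)²) = 5 - (1 + (½)*2772225) = 5 - (1 + 2772225/2) = 5 - 1*2772227/2 = 5 - 2772227/2 = -2772217/2 ≈ -1.3861e+6)
A - 4521416 = -2772217/2 - 4521416 = -11815049/2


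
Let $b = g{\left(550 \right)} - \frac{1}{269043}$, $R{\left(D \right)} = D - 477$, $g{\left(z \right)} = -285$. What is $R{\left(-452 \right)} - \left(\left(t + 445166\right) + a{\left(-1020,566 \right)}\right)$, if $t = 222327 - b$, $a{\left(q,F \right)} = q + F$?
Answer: $- \frac{179788791880}{269043} \approx -6.6825 \cdot 10^{5}$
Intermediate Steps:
$R{\left(D \right)} = -477 + D$ ($R{\left(D \right)} = D - 477 = -477 + D$)
$b = - \frac{76677256}{269043}$ ($b = -285 - \frac{1}{269043} = - \frac{76677256}{269043} \approx -285.0$)
$a{\left(q,F \right)} = F + q$
$t = \frac{59892200317}{269043}$ ($t = 222327 - - \frac{76677256}{269043} = 222327 + \frac{76677256}{269043} = \frac{59892200317}{269043} \approx 2.2261 \cdot 10^{5}$)
$R{\left(-452 \right)} - \left(\left(t + 445166\right) + a{\left(-1020,566 \right)}\right) = \left(-477 - 452\right) - \left(\left(\frac{59892200317}{269043} + 445166\right) + \left(566 - 1020\right)\right) = -929 - \left(\frac{179660996455}{269043} - 454\right) = -929 - \frac{179538850933}{269043} = - \frac{179788791880}{269043}$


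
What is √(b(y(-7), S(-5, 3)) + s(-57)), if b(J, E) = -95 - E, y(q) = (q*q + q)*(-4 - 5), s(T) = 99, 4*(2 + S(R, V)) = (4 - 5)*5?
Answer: √29/2 ≈ 2.6926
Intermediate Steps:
S(R, V) = -13/4 (S(R, V) = -2 + ((4 - 5)*5)/4 = -2 + (-1*5)/4 = -2 + (¼)*(-5) = -2 - 5/4 = -13/4)
y(q) = -9*q - 9*q² (y(q) = (q² + q)*(-9) = (q + q²)*(-9) = -9*q - 9*q²)
√(b(y(-7), S(-5, 3)) + s(-57)) = √((-95 - 1*(-13/4)) + 99) = √((-95 + 13/4) + 99) = √(-367/4 + 99) = √(29/4) = √29/2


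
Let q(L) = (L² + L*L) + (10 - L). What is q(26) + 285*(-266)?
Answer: -74474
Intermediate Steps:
q(L) = 10 - L + 2*L² (q(L) = (L² + L²) + (10 - L) = 2*L² + (10 - L) = 10 - L + 2*L²)
q(26) + 285*(-266) = (10 - 1*26 + 2*26²) + 285*(-266) = (10 - 26 + 2*676) - 75810 = (10 - 26 + 1352) - 75810 = 1336 - 75810 = -74474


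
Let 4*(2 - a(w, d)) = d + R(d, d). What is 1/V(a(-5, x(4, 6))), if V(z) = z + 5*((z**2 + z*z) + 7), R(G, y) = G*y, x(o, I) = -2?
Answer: 1/59 ≈ 0.016949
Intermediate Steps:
a(w, d) = 2 - d/4 - d**2/4 (a(w, d) = 2 - (d + d*d)/4 = 2 - (d + d**2)/4 = 2 + (-d/4 - d**2/4) = 2 - d/4 - d**2/4)
V(z) = 35 + z + 10*z**2 (V(z) = z + 5*((z**2 + z**2) + 7) = z + 5*(2*z**2 + 7) = z + 5*(7 + 2*z**2) = z + (35 + 10*z**2) = 35 + z + 10*z**2)
1/V(a(-5, x(4, 6))) = 1/(35 + (2 - 1/4*(-2) - 1/4*(-2)**2) + 10*(2 - 1/4*(-2) - 1/4*(-2)**2)**2) = 1/(35 + (2 + 1/2 - 1/4*4) + 10*(2 + 1/2 - 1/4*4)**2) = 1/(35 + (2 + 1/2 - 1) + 10*(2 + 1/2 - 1)**2) = 1/(35 + 3/2 + 10*(3/2)**2) = 1/(35 + 3/2 + 10*(9/4)) = 1/(35 + 3/2 + 45/2) = 1/59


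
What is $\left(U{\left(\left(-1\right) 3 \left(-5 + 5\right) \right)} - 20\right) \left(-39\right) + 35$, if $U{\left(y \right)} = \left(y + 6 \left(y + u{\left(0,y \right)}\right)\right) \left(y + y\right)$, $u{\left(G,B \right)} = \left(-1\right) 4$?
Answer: $815$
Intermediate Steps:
$u{\left(G,B \right)} = -4$
$U{\left(y \right)} = 2 y \left(-24 + 7 y\right)$ ($U{\left(y \right)} = \left(y + 6 \left(y - 4\right)\right) \left(y + y\right) = \left(y + 6 \left(-4 + y\right)\right) 2 y = \left(y + \left(-24 + 6 y\right)\right) 2 y = \left(-24 + 7 y\right) 2 y = 2 y \left(-24 + 7 y\right)$)
$\left(U{\left(\left(-1\right) 3 \left(-5 + 5\right) \right)} - 20\right) \left(-39\right) + 35 = \left(2 \left(-1\right) 3 \left(-5 + 5\right) \left(-24 + 7 \left(-1\right) 3 \left(-5 + 5\right)\right) - 20\right) \left(-39\right) + 35 = \left(2 \left(\left(-3\right) 0\right) \left(-24 + 7 \left(\left(-3\right) 0\right)\right) - 20\right) \left(-39\right) + 35 = \left(2 \cdot 0 \left(-24 + 7 \cdot 0\right) - 20\right) \left(-39\right) + 35 = \left(2 \cdot 0 \left(-24 + 0\right) - 20\right) \left(-39\right) + 35 = \left(2 \cdot 0 \left(-24\right) - 20\right) \left(-39\right) + 35 = \left(0 - 20\right) \left(-39\right) + 35 = \left(-20\right) \left(-39\right) + 35 = 780 + 35 = 815$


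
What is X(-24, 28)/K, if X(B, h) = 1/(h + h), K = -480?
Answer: -1/26880 ≈ -3.7202e-5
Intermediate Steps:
X(B, h) = 1/(2*h)
X(-24, 28)/K = ((½)/28)/(-480) = ((½)*(1/28))*(-1/480) = (1/56)*(-1/480) = -1/26880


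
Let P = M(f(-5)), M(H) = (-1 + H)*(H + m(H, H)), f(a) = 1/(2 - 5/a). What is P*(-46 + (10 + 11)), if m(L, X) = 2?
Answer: 350/9 ≈ 38.889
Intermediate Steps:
M(H) = (-1 + H)*(2 + H) (M(H) = (-1 + H)*(H + 2) = (-1 + H)*(2 + H))
P = -14/9 (P = -2 - 5/(-5 + 2*(-5)) + (-5/(-5 + 2*(-5)))² = -2 - 5/(-5 - 10) + (-5/(-5 - 10))² = -2 - 5/(-15) + (-5/(-15))² = -2 - 5*(-1/15) + (-5*(-1/15))² = -2 + ⅓ + (⅓)² = -2 + ⅓ + ⅑ = -14/9 ≈ -1.5556)
P*(-46 + (10 + 11)) = -14*(-46 + (10 + 11))/9 = -14*(-46 + 21)/9 = -14/9*(-25) = 350/9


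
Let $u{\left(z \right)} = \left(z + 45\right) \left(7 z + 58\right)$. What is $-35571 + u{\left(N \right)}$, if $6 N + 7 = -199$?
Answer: $- \frac{337643}{9} \approx -37516.0$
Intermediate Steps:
$N = - \frac{103}{3}$ ($N = - \frac{7}{6} + \frac{1}{6} \left(-199\right) = - \frac{7}{6} - \frac{199}{6} = - \frac{103}{3} \approx -34.333$)
$u{\left(z \right)} = \left(45 + z\right) \left(58 + 7 z\right)$
$-35571 + u{\left(N \right)} = -35571 + \left(2610 + 7 \left(- \frac{103}{3}\right)^{2} + 373 \left(- \frac{103}{3}\right)\right) = -35571 + \left(2610 + 7 \cdot \frac{10609}{9} - \frac{38419}{3}\right) = -35571 + \left(2610 + \frac{74263}{9} - \frac{38419}{3}\right) = -35571 - \frac{17504}{9} = - \frac{337643}{9}$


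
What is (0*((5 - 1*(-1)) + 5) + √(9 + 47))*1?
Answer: 2*√14 ≈ 7.4833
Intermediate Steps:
(0*((5 - 1*(-1)) + 5) + √(9 + 47))*1 = (0*((5 + 1) + 5) + √56)*1 = (0*(6 + 5) + 2*√14)*1 = (0*11 + 2*√14)*1 = (0 + 2*√14)*1 = (2*√14)*1 = 2*√14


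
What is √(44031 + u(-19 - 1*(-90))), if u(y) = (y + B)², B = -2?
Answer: 2*√12198 ≈ 220.89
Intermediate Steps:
u(y) = (-2 + y)² (u(y) = (y - 2)² = (-2 + y)²)
√(44031 + u(-19 - 1*(-90))) = √(44031 + (-2 + (-19 - 1*(-90)))²) = √(44031 + (-2 + (-19 + 90))²) = √(44031 + (-2 + 71)²) = √(44031 + 69²) = √(44031 + 4761) = √48792 = 2*√12198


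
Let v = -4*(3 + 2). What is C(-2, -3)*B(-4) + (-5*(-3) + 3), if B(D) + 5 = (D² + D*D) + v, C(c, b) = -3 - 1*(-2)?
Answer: 11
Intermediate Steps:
v = -20 (v = -4*5 = -20)
C(c, b) = -1 (C(c, b) = -3 + 2 = -1)
B(D) = -25 + 2*D² (B(D) = -5 + ((D² + D*D) - 20) = -5 + ((D² + D²) - 20) = -5 + (2*D² - 20) = -5 + (-20 + 2*D²) = -25 + 2*D²)
C(-2, -3)*B(-4) + (-5*(-3) + 3) = -(-25 + 2*(-4)²) + (-5*(-3) + 3) = -(-25 + 2*16) + (15 + 3) = -(-25 + 32) + 18 = -1*7 + 18 = -7 + 18 = 11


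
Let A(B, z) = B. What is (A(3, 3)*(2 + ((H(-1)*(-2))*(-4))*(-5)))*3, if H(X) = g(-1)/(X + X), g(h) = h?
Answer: -162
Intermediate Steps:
H(X) = -1/(2*X) (H(X) = -1/(X + X) = -1/(2*X))
(A(3, 3)*(2 + ((H(-1)*(-2))*(-4))*(-5)))*3 = (3*(2 + ((-1/2/(-1)*(-2))*(-4))*(-5)))*3 = (3*(2 + ((-1/2*(-1)*(-2))*(-4))*(-5)))*3 = (3*(2 + (((1/2)*(-2))*(-4))*(-5)))*3 = (3*(2 - 1*(-4)*(-5)))*3 = (3*(2 + 4*(-5)))*3 = (3*(2 - 20))*3 = (3*(-18))*3 = -54*3 = -162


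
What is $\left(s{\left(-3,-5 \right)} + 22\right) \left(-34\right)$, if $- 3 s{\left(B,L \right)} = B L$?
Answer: $-578$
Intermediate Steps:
$s{\left(B,L \right)} = - \frac{B L}{3}$
$\left(s{\left(-3,-5 \right)} + 22\right) \left(-34\right) = \left(\left(- \frac{1}{3}\right) \left(-3\right) \left(-5\right) + 22\right) \left(-34\right) = \left(-5 + 22\right) \left(-34\right) = 17 \left(-34\right) = -578$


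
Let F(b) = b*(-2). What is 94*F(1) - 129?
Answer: -317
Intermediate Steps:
F(b) = -2*b
94*F(1) - 129 = 94*(-2*1) - 129 = 94*(-2) - 129 = -188 - 129 = -317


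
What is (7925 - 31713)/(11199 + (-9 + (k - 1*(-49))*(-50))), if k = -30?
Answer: -5947/2560 ≈ -2.3230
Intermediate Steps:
(7925 - 31713)/(11199 + (-9 + (k - 1*(-49))*(-50))) = (7925 - 31713)/(11199 + (-9 + (-30 - 1*(-49))*(-50))) = -23788/(11199 + (-9 + (-30 + 49)*(-50))) = -23788/(11199 + (-9 + 19*(-50))) = -23788/(11199 + (-9 - 950)) = -23788/(11199 - 959) = -23788/10240 = -23788*1/10240 = -5947/2560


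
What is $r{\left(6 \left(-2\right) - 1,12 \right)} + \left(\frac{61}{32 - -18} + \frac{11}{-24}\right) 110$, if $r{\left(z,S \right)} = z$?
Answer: $\frac{4247}{60} \approx 70.783$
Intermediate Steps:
$r{\left(6 \left(-2\right) - 1,12 \right)} + \left(\frac{61}{32 - -18} + \frac{11}{-24}\right) 110 = \left(6 \left(-2\right) - 1\right) + \left(\frac{61}{32 - -18} + \frac{11}{-24}\right) 110 = \left(-12 - 1\right) + \left(\frac{61}{32 + 18} + 11 \left(- \frac{1}{24}\right)\right) 110 = -13 + \left(\frac{61}{50} - \frac{11}{24}\right) 110 = -13 + \frac{457}{600} \cdot 110 = -13 + \frac{5027}{60} = \frac{4247}{60}$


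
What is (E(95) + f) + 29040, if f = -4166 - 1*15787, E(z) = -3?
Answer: 9084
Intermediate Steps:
f = -19953 (f = -4166 - 15787 = -19953)
(E(95) + f) + 29040 = (-3 - 19953) + 29040 = -19956 + 29040 = 9084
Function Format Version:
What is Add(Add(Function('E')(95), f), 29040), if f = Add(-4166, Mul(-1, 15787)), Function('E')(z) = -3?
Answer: 9084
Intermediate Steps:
f = -19953 (f = Add(-4166, -15787) = -19953)
Add(Add(Function('E')(95), f), 29040) = Add(Add(-3, -19953), 29040) = Add(-19956, 29040) = 9084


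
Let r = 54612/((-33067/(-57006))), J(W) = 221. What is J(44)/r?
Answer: 7307807/3113211672 ≈ 0.0023474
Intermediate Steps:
r = 3113211672/33067 (r = 54612/((-33067*(-1/57006))) = 54612/(33067/57006) = 54612*(57006/33067) = 3113211672/33067 ≈ 94149.)
J(44)/r = 221/(3113211672/33067) = 221*(33067/3113211672) = 7307807/3113211672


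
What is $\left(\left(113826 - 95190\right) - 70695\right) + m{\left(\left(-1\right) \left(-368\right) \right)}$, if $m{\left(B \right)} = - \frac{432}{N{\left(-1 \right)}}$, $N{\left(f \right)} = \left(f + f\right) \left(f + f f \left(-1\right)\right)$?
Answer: $-52167$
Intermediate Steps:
$N{\left(f \right)} = 2 f \left(f - f^{2}\right)$ ($N{\left(f \right)} = 2 f \left(f + f \left(- f\right)\right) = 2 f \left(f - f^{2}\right)$)
$m{\left(B \right)} = -108$ ($m{\left(B \right)} = - \frac{432}{2 \left(-1\right)^{2} \left(1 - -1\right)} = - \frac{432}{2 \cdot 1 \left(1 + 1\right)} = - \frac{432}{2 \cdot 1 \cdot 2} = - \frac{432}{4} = \left(-432\right) \frac{1}{4} = -108$)
$\left(\left(113826 - 95190\right) - 70695\right) + m{\left(\left(-1\right) \left(-368\right) \right)} = \left(\left(113826 - 95190\right) - 70695\right) - 108 = \left(18636 - 70695\right) - 108 = -52059 - 108 = -52167$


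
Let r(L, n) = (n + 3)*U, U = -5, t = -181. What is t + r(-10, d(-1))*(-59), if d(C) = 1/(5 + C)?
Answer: 3111/4 ≈ 777.75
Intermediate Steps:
r(L, n) = -15 - 5*n (r(L, n) = (n + 3)*(-5) = (3 + n)*(-5) = -15 - 5*n)
t + r(-10, d(-1))*(-59) = -181 + (-15 - 5/(5 - 1))*(-59) = -181 + (-15 - 5/4)*(-59) = -181 - 65/4*(-59) = -181 + 3835/4 = 3111/4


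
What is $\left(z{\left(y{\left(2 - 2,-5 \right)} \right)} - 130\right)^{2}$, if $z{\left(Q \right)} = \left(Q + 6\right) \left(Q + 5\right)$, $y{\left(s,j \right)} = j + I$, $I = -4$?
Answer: $13924$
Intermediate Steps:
$y{\left(s,j \right)} = -4 + j$ ($y{\left(s,j \right)} = j - 4 = -4 + j$)
$z{\left(Q \right)} = \left(5 + Q\right) \left(6 + Q\right)$ ($z{\left(Q \right)} = \left(6 + Q\right) \left(5 + Q\right) = \left(5 + Q\right) \left(6 + Q\right)$)
$\left(z{\left(y{\left(2 - 2,-5 \right)} \right)} - 130\right)^{2} = \left(\left(30 + \left(-4 - 5\right)^{2} + 11 \left(-4 - 5\right)\right) - 130\right)^{2} = \left(\left(30 + \left(-9\right)^{2} + 11 \left(-9\right)\right) - 130\right)^{2} = \left(\left(30 + 81 - 99\right) - 130\right)^{2} = \left(12 - 130\right)^{2} = \left(-118\right)^{2} = 13924$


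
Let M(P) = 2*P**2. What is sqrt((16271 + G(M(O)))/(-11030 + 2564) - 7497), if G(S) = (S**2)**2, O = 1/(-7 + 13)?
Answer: I*sqrt(56421597772278834)/2742984 ≈ 86.596*I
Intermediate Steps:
O = 1/6 ≈ 0.16667
G(S) = S**4
sqrt((16271 + G(M(O)))/(-11030 + 2564) - 7497) = sqrt((16271 + (2*(1/6)**2)**4)/(-11030 + 2564) - 7497) = sqrt((16271 + (2*(1/36))**4)/(-8466) - 7497) = sqrt((16271 + (1/18)**4)*(-1/8466) - 7497) = sqrt((16271 + 1/104976)*(-1/8466) - 7497) = sqrt((1708064497/104976)*(-1/8466) - 7497) = sqrt(-1708064497/888726816 - 7497) = sqrt(-6664493004049/888726816) = I*sqrt(56421597772278834)/2742984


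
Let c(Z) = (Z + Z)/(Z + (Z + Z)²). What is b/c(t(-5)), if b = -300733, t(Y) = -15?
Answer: 17743247/2 ≈ 8.8716e+6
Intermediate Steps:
c(Z) = 2*Z/(Z + 4*Z²) (c(Z) = (2*Z)/(Z + (2*Z)²) = (2*Z)/(Z + 4*Z²) = 2*Z/(Z + 4*Z²))
b/c(t(-5)) = -300733/(2/(1 + 4*(-15))) = -300733/(2/(1 - 60)) = -300733/(2/(-59)) = -300733/(2*(-1/59)) = -300733/(-2/59) = -300733*(-59/2) = 17743247/2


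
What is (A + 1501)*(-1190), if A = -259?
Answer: -1477980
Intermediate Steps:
(A + 1501)*(-1190) = (-259 + 1501)*(-1190) = 1242*(-1190) = -1477980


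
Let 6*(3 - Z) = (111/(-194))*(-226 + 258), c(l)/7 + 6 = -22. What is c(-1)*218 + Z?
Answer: -4144029/97 ≈ -42722.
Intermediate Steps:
c(l) = -196 (c(l) = -42 + 7*(-22) = -42 - 154 = -196)
Z = 587/97 (Z = 3 - 111/(-194)*(-226 + 258)/6 = 3 - 111*(-1/194)*32/6 = 3 - (-37)*32/388 = 3 - ⅙*(-1776/97) = 3 + 296/97 = 587/97 ≈ 6.0515)
c(-1)*218 + Z = -196*218 + 587/97 = -42728 + 587/97 = -4144029/97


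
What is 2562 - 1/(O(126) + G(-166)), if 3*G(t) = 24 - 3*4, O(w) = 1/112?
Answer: 1150226/449 ≈ 2561.8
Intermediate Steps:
O(w) = 1/112
G(t) = 4 (G(t) = (24 - 3*4)/3 = (24 - 12)/3 = (⅓)*12 = 4)
2562 - 1/(O(126) + G(-166)) = 2562 - 1/(1/112 + 4) = 2562 - 1/449/112 = 2562 - 1*112/449 = 2562 - 112/449 = 1150226/449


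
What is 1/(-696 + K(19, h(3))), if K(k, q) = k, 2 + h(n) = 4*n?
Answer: -1/677 ≈ -0.0014771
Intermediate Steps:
h(n) = -2 + 4*n
1/(-696 + K(19, h(3))) = 1/(-696 + 19) = 1/(-677) = -1/677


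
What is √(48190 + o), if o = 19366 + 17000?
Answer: 2*√21139 ≈ 290.79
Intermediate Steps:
o = 36366
√(48190 + o) = √(48190 + 36366) = √84556 = 2*√21139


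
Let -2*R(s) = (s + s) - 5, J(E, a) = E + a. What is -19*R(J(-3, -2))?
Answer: -285/2 ≈ -142.50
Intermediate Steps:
R(s) = 5/2 - s (R(s) = -((s + s) - 5)/2 = -(2*s - 5)/2 = -(-5 + 2*s)/2 = 5/2 - s)
-19*R(J(-3, -2)) = -19*(5/2 - (-3 - 2)) = -19*(5/2 - 1*(-5)) = -19*(5/2 + 5) = -19*15/2 = -285/2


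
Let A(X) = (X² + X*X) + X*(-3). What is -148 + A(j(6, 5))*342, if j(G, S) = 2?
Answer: 536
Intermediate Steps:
A(X) = -3*X + 2*X² (A(X) = (X² + X²) - 3*X = 2*X² - 3*X = -3*X + 2*X²)
-148 + A(j(6, 5))*342 = -148 + (2*(-3 + 2*2))*342 = -148 + (2*(-3 + 4))*342 = -148 + (2*1)*342 = -148 + 2*342 = -148 + 684 = 536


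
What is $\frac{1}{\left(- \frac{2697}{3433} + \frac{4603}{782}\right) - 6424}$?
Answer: $- \frac{2684606}{17232215899} \approx -0.00015579$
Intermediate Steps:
$\frac{1}{\left(- \frac{2697}{3433} + \frac{4603}{782}\right) - 6424} = \frac{1}{\frac{13693045}{2684606} - 6424} = \frac{1}{- \frac{17232215899}{2684606}} = - \frac{2684606}{17232215899}$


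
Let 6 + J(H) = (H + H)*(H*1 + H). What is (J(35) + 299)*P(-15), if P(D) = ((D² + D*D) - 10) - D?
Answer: 2362815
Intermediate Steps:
J(H) = -6 + 4*H² (J(H) = -6 + (H + H)*(H*1 + H) = -6 + (2*H)*(H + H) = -6 + (2*H)*(2*H) = -6 + 4*H²)
P(D) = -10 - D + 2*D² (P(D) = ((D² + D²) - 10) - D = (2*D² - 10) - D = (-10 + 2*D²) - D = -10 - D + 2*D²)
(J(35) + 299)*P(-15) = ((-6 + 4*35²) + 299)*(-10 - 1*(-15) + 2*(-15)²) = ((-6 + 4*1225) + 299)*(-10 + 15 + 2*225) = ((-6 + 4900) + 299)*(-10 + 15 + 450) = (4894 + 299)*455 = 5193*455 = 2362815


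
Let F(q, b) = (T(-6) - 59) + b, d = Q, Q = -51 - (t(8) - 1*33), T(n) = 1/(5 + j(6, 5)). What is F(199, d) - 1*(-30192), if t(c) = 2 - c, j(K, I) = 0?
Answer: 150606/5 ≈ 30121.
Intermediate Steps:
T(n) = 1/5 (T(n) = 1/(5 + 0) = 1/5)
Q = -12 (Q = -51 - ((2 - 1*8) - 1*33) = -51 - ((2 - 8) - 33) = -51 - (-6 - 33) = -51 - 1*(-39) = -51 + 39 = -12)
d = -12
F(q, b) = -294/5 + b (F(q, b) = (1/5 - 59) + b = -294/5 + b)
F(199, d) - 1*(-30192) = (-294/5 - 12) - 1*(-30192) = -354/5 + 30192 = 150606/5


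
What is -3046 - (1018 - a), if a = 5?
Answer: -4059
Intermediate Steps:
-3046 - (1018 - a) = -3046 - (1018 - 1*5) = -3046 - (1018 - 5) = -3046 - 1*1013 = -3046 - 1013 = -4059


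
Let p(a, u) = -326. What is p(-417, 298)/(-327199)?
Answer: 326/327199 ≈ 0.00099634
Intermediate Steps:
p(-417, 298)/(-327199) = -326/(-327199) = -326*(-1/327199) = 326/327199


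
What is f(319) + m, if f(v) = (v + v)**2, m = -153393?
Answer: 253651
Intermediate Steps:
f(v) = 4*v**2 (f(v) = (2*v)**2 = 4*v**2)
f(319) + m = 4*319**2 - 153393 = 4*101761 - 153393 = 407044 - 153393 = 253651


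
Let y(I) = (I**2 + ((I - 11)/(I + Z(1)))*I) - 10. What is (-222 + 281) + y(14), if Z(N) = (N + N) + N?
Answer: 4207/17 ≈ 247.47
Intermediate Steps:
Z(N) = 3*N (Z(N) = 2*N + N = 3*N)
y(I) = -10 + I**2 + I*(-11 + I)/(3 + I) (y(I) = (I**2 + ((I - 11)/(I + 3*1))*I) - 10 = (I**2 + ((-11 + I)/(I + 3))*I) - 10 = (I**2 + ((-11 + I)/(3 + I))*I) - 10 = (I**2 + I*(-11 + I)/(3 + I)) - 10 = -10 + I**2 + I*(-11 + I)/(3 + I))
(-222 + 281) + y(14) = (-222 + 281) + (-30 + 14**3 - 21*14 + 4*14**2)/(3 + 14) = 59 + (-30 + 2744 - 294 + 4*196)/17 = 59 + (-30 + 2744 - 294 + 784)/17 = 59 + (1/17)*3204 = 59 + 3204/17 = 4207/17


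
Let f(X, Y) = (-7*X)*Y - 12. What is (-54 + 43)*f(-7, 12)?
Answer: -6336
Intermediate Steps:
f(X, Y) = -12 - 7*X*Y (f(X, Y) = -7*X*Y - 12 = -12 - 7*X*Y)
(-54 + 43)*f(-7, 12) = (-54 + 43)*(-12 - 7*(-7)*12) = -11*(-12 + 588) = -11*576 = -6336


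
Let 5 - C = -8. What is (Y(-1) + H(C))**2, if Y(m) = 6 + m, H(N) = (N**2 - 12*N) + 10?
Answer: 784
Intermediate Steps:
C = 13 (C = 5 - 1*(-8) = 5 + 8 = 13)
H(N) = 10 + N**2 - 12*N
(Y(-1) + H(C))**2 = ((6 - 1) + (10 + 13**2 - 12*13))**2 = (5 + (10 + 169 - 156))**2 = (5 + 23)**2 = 28**2 = 784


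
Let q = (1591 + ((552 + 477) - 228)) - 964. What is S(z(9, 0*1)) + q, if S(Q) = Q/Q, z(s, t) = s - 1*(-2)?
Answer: 1429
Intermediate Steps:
z(s, t) = 2 + s (z(s, t) = s + 2 = 2 + s)
S(Q) = 1
q = 1428 (q = (1591 + (1029 - 228)) - 964 = (1591 + 801) - 964 = 2392 - 964 = 1428)
S(z(9, 0*1)) + q = 1 + 1428 = 1429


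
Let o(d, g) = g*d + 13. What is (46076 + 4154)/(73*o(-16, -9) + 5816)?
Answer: 50230/17277 ≈ 2.9073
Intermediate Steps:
o(d, g) = 13 + d*g (o(d, g) = d*g + 13 = 13 + d*g)
(46076 + 4154)/(73*o(-16, -9) + 5816) = (46076 + 4154)/(73*(13 - 16*(-9)) + 5816) = 50230/(73*(13 + 144) + 5816) = 50230/(73*157 + 5816) = 50230/(11461 + 5816) = 50230/17277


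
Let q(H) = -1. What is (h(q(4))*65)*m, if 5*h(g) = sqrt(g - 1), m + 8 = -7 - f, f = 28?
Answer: -559*I*sqrt(2) ≈ -790.54*I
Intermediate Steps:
m = -43 (m = -8 + (-7 - 1*28) = -8 + (-7 - 28) = -8 - 35 = -43)
h(g) = sqrt(-1 + g)/5 (h(g) = sqrt(g - 1)/5 = sqrt(-1 + g)/5)
(h(q(4))*65)*m = ((sqrt(-1 - 1)/5)*65)*(-43) = ((sqrt(-2)/5)*65)*(-43) = (((I*sqrt(2))/5)*65)*(-43) = ((I*sqrt(2)/5)*65)*(-43) = (13*I*sqrt(2))*(-43) = -559*I*sqrt(2)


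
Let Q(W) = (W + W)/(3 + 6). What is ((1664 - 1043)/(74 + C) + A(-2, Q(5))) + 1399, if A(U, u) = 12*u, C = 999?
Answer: 4548164/3219 ≈ 1412.9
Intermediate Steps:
Q(W) = 2*W/9 (Q(W) = (2*W)/9 = (2*W)*(1/9) = 2*W/9)
((1664 - 1043)/(74 + C) + A(-2, Q(5))) + 1399 = ((1664 - 1043)/(74 + 999) + 12*((2/9)*5)) + 1399 = (621/1073 + 12*(10/9)) + 1399 = (621*(1/1073) + 40/3) + 1399 = (621/1073 + 40/3) + 1399 = 44783/3219 + 1399 = 4548164/3219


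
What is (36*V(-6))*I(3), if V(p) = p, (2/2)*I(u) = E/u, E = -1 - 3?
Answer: 288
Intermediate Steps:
E = -4
I(u) = -4/u
(36*V(-6))*I(3) = (36*(-6))*(-4/3) = -(-864)/3 = -216*(-4/3) = 288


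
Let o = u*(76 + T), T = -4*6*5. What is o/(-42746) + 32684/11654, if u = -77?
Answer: 30855148/11321861 ≈ 2.7253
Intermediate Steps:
T = -120 (T = -24*5 = -120)
o = 3388 (o = -77*(76 - 120) = -77*(-44) = 3388)
o/(-42746) + 32684/11654 = 3388/(-42746) + 32684/11654 = 3388*(-1/42746) + 32684*(1/11654) = -154/1943 + 16342/5827 = 30855148/11321861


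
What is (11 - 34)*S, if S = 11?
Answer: -253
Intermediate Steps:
(11 - 34)*S = (11 - 34)*11 = -23*11 = -253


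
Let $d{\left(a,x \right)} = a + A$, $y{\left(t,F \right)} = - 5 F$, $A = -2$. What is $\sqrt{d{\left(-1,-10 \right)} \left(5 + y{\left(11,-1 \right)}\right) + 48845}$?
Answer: $\sqrt{48815} \approx 220.94$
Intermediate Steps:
$d{\left(a,x \right)} = -2 + a$ ($d{\left(a,x \right)} = a - 2 = -2 + a$)
$\sqrt{d{\left(-1,-10 \right)} \left(5 + y{\left(11,-1 \right)}\right) + 48845} = \sqrt{\left(-2 - 1\right) \left(5 - -5\right) + 48845} = \sqrt{- 3 \left(5 + 5\right) + 48845} = \sqrt{\left(-3\right) 10 + 48845} = \sqrt{-30 + 48845} = \sqrt{48815}$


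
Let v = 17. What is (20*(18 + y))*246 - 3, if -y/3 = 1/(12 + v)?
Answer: 2553393/29 ≈ 88048.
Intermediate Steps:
y = -3/29 (y = -3/(12 + 17) = -3/29 ≈ -0.10345)
(20*(18 + y))*246 - 3 = (20*(18 - 3/29))*246 - 3 = (20*(519/29))*246 - 3 = (10380/29)*246 - 3 = 2553480/29 - 3 = 2553393/29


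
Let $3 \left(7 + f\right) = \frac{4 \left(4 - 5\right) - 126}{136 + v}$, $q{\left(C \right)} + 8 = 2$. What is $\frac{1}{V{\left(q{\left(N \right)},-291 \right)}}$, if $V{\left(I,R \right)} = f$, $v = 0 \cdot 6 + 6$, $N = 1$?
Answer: $- \frac{213}{1556} \approx -0.13689$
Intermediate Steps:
$v = 6$ ($v = 0 + 6 = 6$)
$q{\left(C \right)} = -6$ ($q{\left(C \right)} = -8 + 2 = -6$)
$f = - \frac{1556}{213}$ ($f = -7 + \frac{\left(4 \left(4 - 5\right) - 126\right) \frac{1}{136 + 6}}{3} = -7 + \frac{\left(4 \left(-1\right) - 126\right) \frac{1}{142}}{3} = -7 + \frac{\left(-4 - 126\right) \frac{1}{142}}{3} = -7 + \frac{\left(-130\right) \frac{1}{142}}{3} = -7 + \frac{1}{3} \left(- \frac{65}{71}\right) = -7 - \frac{65}{213} = - \frac{1556}{213} \approx -7.3052$)
$V{\left(I,R \right)} = - \frac{1556}{213}$
$\frac{1}{V{\left(q{\left(N \right)},-291 \right)}} = \frac{1}{- \frac{1556}{213}} = - \frac{213}{1556}$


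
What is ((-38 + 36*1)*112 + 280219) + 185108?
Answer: 465103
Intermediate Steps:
((-38 + 36*1)*112 + 280219) + 185108 = ((-38 + 36)*112 + 280219) + 185108 = (-2*112 + 280219) + 185108 = (-224 + 280219) + 185108 = 279995 + 185108 = 465103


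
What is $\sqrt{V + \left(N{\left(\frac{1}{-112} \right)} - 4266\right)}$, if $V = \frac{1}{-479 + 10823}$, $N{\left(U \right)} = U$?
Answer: $\frac{i \sqrt{5591584118085}}{36204} \approx 65.315 i$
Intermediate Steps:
$V = \frac{1}{10344} \approx 9.6674 \cdot 10^{-5}$
$\sqrt{V + \left(N{\left(\frac{1}{-112} \right)} - 4266\right)} = \sqrt{\frac{1}{10344} - \left(4266 - \frac{1}{-112}\right)} = \sqrt{\frac{1}{10344} - \frac{477793}{112}} = \sqrt{- \frac{617786335}{144816}} = \frac{i \sqrt{5591584118085}}{36204}$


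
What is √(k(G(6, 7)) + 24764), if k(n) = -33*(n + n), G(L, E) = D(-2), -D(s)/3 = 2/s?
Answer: √24566 ≈ 156.74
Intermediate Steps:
D(s) = -6/s
G(L, E) = 3 (G(L, E) = -6/(-2) = -6*(-½) = 3)
k(n) = -66*n
√(k(G(6, 7)) + 24764) = √(-66*3 + 24764) = √(-198 + 24764) = √24566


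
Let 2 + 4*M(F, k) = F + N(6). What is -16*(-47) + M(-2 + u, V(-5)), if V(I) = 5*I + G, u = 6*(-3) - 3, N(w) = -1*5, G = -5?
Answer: 1489/2 ≈ 744.50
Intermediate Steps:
N(w) = -5
u = -21 (u = -18 - 3 = -21)
V(I) = -5 + 5*I (V(I) = 5*I - 5 = -5 + 5*I)
M(F, k) = -7/4 + F/4 (M(F, k) = -1/2 + (F - 5)/4 = -1/2 + (-5 + F)/4 = -1/2 + (-5/4 + F/4) = -7/4 + F/4)
-16*(-47) + M(-2 + u, V(-5)) = -16*(-47) + (-7/4 + (-2 - 21)/4) = 752 + (-7/4 + (1/4)*(-23)) = 752 + (-7/4 - 23/4) = 752 - 15/2 = 1489/2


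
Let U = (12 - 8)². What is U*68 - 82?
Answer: 1006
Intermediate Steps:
U = 16 (U = 4² = 16)
U*68 - 82 = 16*68 - 82 = 1088 - 82 = 1006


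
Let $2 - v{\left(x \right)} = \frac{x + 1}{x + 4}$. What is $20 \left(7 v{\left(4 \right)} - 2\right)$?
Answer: $\frac{305}{2} \approx 152.5$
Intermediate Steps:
$v{\left(x \right)} = 2 - \frac{1 + x}{4 + x}$ ($v{\left(x \right)} = 2 - \frac{x + 1}{x + 4} = 2 - \frac{1 + x}{4 + x}$)
$20 \left(7 v{\left(4 \right)} - 2\right) = 20 \left(7 \frac{7 + 4}{4 + 4} - 2\right) = 20 \left(7 \cdot \frac{1}{8} \cdot 11 - 2\right) = 20 \left(7 \cdot \frac{11}{8} - 2\right) = 20 \left(\frac{77}{8} - 2\right) = 20 \cdot \frac{61}{8} = \frac{305}{2}$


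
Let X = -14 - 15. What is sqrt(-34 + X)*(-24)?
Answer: -72*I*sqrt(7) ≈ -190.49*I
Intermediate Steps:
X = -29
sqrt(-34 + X)*(-24) = sqrt(-34 - 29)*(-24) = sqrt(-63)*(-24) = (3*I*sqrt(7))*(-24) = -72*I*sqrt(7)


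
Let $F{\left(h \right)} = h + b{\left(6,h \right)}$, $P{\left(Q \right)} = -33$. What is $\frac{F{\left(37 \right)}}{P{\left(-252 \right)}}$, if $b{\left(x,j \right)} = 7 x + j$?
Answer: $- \frac{116}{33} \approx -3.5152$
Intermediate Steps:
$b{\left(x,j \right)} = j + 7 x$
$F{\left(h \right)} = 42 + 2 h$ ($F{\left(h \right)} = h + \left(h + 7 \cdot 6\right) = h + \left(h + 42\right) = h + \left(42 + h\right) = 42 + 2 h$)
$\frac{F{\left(37 \right)}}{P{\left(-252 \right)}} = \frac{42 + 2 \cdot 37}{-33} = \left(42 + 74\right) \left(- \frac{1}{33}\right) = 116 \left(- \frac{1}{33}\right) = - \frac{116}{33}$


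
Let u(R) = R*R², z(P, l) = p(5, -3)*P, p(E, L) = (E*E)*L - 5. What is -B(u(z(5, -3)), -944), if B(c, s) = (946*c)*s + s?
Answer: -57153535999056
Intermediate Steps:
p(E, L) = -5 + L*E² (p(E, L) = E²*L - 5 = L*E² - 5 = -5 + L*E²)
z(P, l) = -80*P (z(P, l) = (-5 - 3*5²)*P = (-5 - 3*25)*P = (-5 - 75)*P = -80*P)
u(R) = R³
B(c, s) = s + 946*c*s (B(c, s) = 946*c*s + s = s + 946*c*s)
-B(u(z(5, -3)), -944) = -(-944)*(1 + 946*(-80*5)³) = -(-944)*(1 + 946*(-400)³) = -(-944)*(1 + 946*(-64000000)) = -(-944)*(1 - 60544000000) = -(-944)*(-60543999999) = -1*57153535999056 = -57153535999056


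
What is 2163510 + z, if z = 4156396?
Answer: 6319906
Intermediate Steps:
2163510 + z = 2163510 + 4156396 = 6319906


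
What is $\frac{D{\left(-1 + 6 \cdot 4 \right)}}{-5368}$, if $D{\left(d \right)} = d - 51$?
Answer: $\frac{7}{1342} \approx 0.0052161$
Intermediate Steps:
$D{\left(d \right)} = -51 + d$ ($D{\left(d \right)} = d - 51 = -51 + d$)
$\frac{D{\left(-1 + 6 \cdot 4 \right)}}{-5368} = \frac{-51 + \left(-1 + 6 \cdot 4\right)}{-5368} = \left(-51 + \left(-1 + 24\right)\right) \left(- \frac{1}{5368}\right) = \left(-51 + 23\right) \left(- \frac{1}{5368}\right) = \left(-28\right) \left(- \frac{1}{5368}\right) = \frac{7}{1342}$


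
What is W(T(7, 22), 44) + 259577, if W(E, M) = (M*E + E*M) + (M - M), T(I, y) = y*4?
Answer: 267321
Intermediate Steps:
T(I, y) = 4*y
W(E, M) = 2*E*M (W(E, M) = (E*M + E*M) + 0 = 2*E*M + 0 = 2*E*M)
W(T(7, 22), 44) + 259577 = 2*(4*22)*44 + 259577 = 2*88*44 + 259577 = 7744 + 259577 = 267321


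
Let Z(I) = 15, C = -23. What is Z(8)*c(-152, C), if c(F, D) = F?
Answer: -2280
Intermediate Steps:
Z(8)*c(-152, C) = 15*(-152) = -2280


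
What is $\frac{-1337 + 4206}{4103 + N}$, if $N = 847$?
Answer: $\frac{2869}{4950} \approx 0.5796$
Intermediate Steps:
$\frac{-1337 + 4206}{4103 + N} = \frac{-1337 + 4206}{4103 + 847} = \frac{2869}{4950}$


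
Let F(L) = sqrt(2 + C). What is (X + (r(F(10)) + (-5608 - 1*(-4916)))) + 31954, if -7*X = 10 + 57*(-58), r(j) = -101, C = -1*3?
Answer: 221423/7 ≈ 31632.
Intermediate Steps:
C = -3
F(L) = I (F(L) = sqrt(2 - 3) = sqrt(-1) = I)
X = 3296/7 (X = -(10 + 57*(-58))/7 = -(10 - 3306)/7 = -1/7*(-3296) = 3296/7 ≈ 470.86)
(X + (r(F(10)) + (-5608 - 1*(-4916)))) + 31954 = (3296/7 + (-101 + (-5608 - 1*(-4916)))) + 31954 = (3296/7 + (-101 + (-5608 + 4916))) + 31954 = (3296/7 + (-101 - 692)) + 31954 = (3296/7 - 793) + 31954 = -2255/7 + 31954 = 221423/7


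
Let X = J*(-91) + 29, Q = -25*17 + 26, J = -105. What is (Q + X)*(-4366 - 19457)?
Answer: -218814255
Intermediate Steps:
Q = -399 (Q = -425 + 26 = -399)
X = 9584 (X = -105*(-91) + 29 = 9555 + 29 = 9584)
(Q + X)*(-4366 - 19457) = (-399 + 9584)*(-4366 - 19457) = 9185*(-23823) = -218814255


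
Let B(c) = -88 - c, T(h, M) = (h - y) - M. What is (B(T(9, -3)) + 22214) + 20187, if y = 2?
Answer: 42303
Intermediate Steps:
T(h, M) = -2 + h - M (T(h, M) = (h - 1*2) - M = (h - 2) - M = (-2 + h) - M = -2 + h - M)
(B(T(9, -3)) + 22214) + 20187 = ((-88 - (-2 + 9 - 1*(-3))) + 22214) + 20187 = ((-88 - (-2 + 9 + 3)) + 22214) + 20187 = ((-88 - 1*10) + 22214) + 20187 = ((-88 - 10) + 22214) + 20187 = (-98 + 22214) + 20187 = 22116 + 20187 = 42303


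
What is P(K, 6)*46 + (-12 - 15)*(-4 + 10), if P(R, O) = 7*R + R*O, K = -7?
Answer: -4348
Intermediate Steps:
P(R, O) = 7*R + O*R
P(K, 6)*46 + (-12 - 15)*(-4 + 10) = -7*(7 + 6)*46 + (-12 - 15)*(-4 + 10) = -7*13*46 - 27*6 = -91*46 - 162 = -4186 - 162 = -4348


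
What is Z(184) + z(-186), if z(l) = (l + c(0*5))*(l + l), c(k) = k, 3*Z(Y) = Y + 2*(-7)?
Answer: 207746/3 ≈ 69249.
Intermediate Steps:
Z(Y) = -14/3 + Y/3 (Z(Y) = (Y + 2*(-7))/3 = (Y - 14)/3 = (-14 + Y)/3 = -14/3 + Y/3)
z(l) = 2*l**2 (z(l) = (l + 0*5)*(l + l) = (l + 0)*(2*l) = l*(2*l) = 2*l**2)
Z(184) + z(-186) = (-14/3 + (1/3)*184) + 2*(-186)**2 = (-14/3 + 184/3) + 2*34596 = 170/3 + 69192 = 207746/3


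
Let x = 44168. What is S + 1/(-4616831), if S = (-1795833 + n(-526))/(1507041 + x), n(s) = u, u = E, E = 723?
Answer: -8287721047619/7161669798679 ≈ -1.1572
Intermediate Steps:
u = 723
n(s) = 723
S = -1795110/1551209 (S = (-1795833 + 723)/(1507041 + 44168) = -1795110/1551209 ≈ -1.1572)
S + 1/(-4616831) = -1795110/1551209 + 1/(-4616831) = -1795110/1551209 - 1/4616831 = -8287721047619/7161669798679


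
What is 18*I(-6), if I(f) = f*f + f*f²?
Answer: -3240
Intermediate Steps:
I(f) = f² + f³
18*I(-6) = 18*((-6)²*(1 - 6)) = 18*(36*(-5)) = 18*(-180) = -3240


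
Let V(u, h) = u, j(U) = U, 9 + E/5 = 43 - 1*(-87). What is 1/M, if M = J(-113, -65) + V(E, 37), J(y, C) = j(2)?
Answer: 1/607 ≈ 0.0016474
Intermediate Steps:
E = 605 (E = -45 + 5*(43 - 1*(-87)) = -45 + 5*(43 + 87) = -45 + 5*130 = -45 + 650 = 605)
J(y, C) = 2
M = 607 (M = 2 + 605 = 607)
1/M = 1/607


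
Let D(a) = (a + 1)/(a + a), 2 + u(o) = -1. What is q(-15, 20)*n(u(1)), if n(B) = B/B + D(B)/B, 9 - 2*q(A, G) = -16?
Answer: 100/9 ≈ 11.111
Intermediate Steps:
u(o) = -3 (u(o) = -2 - 1 = -3)
D(a) = (1 + a)/(2*a) (D(a) = (1 + a)/((2*a)) = (1 + a)*(1/(2*a)) = (1 + a)/(2*a))
q(A, G) = 25/2 (q(A, G) = 9/2 - ½*(-16) = 9/2 + 8 = 25/2)
n(B) = 1 + (1 + B)/(2*B²) (n(B) = B/B + ((1 + B)/(2*B))/B = 1 + (1 + B)/(2*B²))
q(-15, 20)*n(u(1)) = 25*((½)*(1 - 3 + 2*(-3)²)/(-3)²)/2 = 25*((½)*(⅑)*(1 - 3 + 2*9))/2 = 25*((½)*(⅑)*(1 - 3 + 18))/2 = 25*((½)*(⅑)*16)/2 = (25/2)*(8/9) = 100/9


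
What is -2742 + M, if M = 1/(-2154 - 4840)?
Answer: -19177549/6994 ≈ -2742.0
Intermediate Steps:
M = -1/6994 (M = 1/(-6994) = -1/6994 ≈ -0.00014298)
-2742 + M = -2742 - 1/6994 = -19177549/6994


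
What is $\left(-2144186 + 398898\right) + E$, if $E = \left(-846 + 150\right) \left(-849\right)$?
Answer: $-1154384$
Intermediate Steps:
$E = 590904$ ($E = \left(-696\right) \left(-849\right) = 590904$)
$\left(-2144186 + 398898\right) + E = \left(-2144186 + 398898\right) + 590904 = -1745288 + 590904 = -1154384$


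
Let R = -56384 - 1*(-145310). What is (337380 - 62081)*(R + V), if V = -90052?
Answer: -309986674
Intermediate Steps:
R = 88926 (R = -56384 + 145310 = 88926)
(337380 - 62081)*(R + V) = (337380 - 62081)*(88926 - 90052) = 275299*(-1126) = -309986674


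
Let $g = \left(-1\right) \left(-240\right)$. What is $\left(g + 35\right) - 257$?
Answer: $18$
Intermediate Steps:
$g = 240$
$\left(g + 35\right) - 257 = \left(240 + 35\right) - 257 = 275 - 257 = 18$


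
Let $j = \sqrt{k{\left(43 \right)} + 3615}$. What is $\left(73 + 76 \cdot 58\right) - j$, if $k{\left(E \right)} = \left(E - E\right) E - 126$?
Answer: $4481 - \sqrt{3489} \approx 4421.9$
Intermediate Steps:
$k{\left(E \right)} = -126$ ($k{\left(E \right)} = 0 E - 126 = 0 - 126 = -126$)
$j = \sqrt{3489}$ ($j = \sqrt{-126 + 3615} = \sqrt{3489} \approx 59.068$)
$\left(73 + 76 \cdot 58\right) - j = \left(73 + 76 \cdot 58\right) - \sqrt{3489} = \left(73 + 4408\right) - \sqrt{3489} = 4481 - \sqrt{3489}$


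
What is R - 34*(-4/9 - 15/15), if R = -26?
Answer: 208/9 ≈ 23.111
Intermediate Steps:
R - 34*(-4/9 - 15/15) = -26 - 34*(-4/9 - 15/15) = -26 - 34*(-4*⅑ - 15*1/15) = -26 - 34*(-4/9 - 1) = -26 - 34*(-13/9) = -26 + 442/9 = 208/9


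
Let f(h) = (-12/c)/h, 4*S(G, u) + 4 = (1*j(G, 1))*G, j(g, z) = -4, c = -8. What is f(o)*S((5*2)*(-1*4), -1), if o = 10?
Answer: 117/20 ≈ 5.8500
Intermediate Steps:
S(G, u) = -1 - G (S(G, u) = -1 + ((1*(-4))*G)/4 = -1 + (-4*G)/4 = -1 - G)
f(h) = 3/(2*h) (f(h) = (-12/(-8))/h = (-12*(-1/8))/h = 3/(2*h))
f(o)*S((5*2)*(-1*4), -1) = ((3/2)/10)*(-1 - 5*2*(-1*4)) = ((3/2)*(1/10))*(-1 - 10*(-4)) = 3*(-1 - 1*(-40))/20 = 3*(-1 + 40)/20 = (3/20)*39 = 117/20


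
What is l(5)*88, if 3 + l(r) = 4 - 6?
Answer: -440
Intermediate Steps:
l(r) = -5 (l(r) = -3 + (4 - 6) = -3 - 2 = -5)
l(5)*88 = -5*88 = -440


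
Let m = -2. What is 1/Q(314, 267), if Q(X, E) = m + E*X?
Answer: 1/83836 ≈ 1.1928e-5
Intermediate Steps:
Q(X, E) = -2 + E*X
1/Q(314, 267) = 1/(-2 + 267*314) = 1/(-2 + 83838) = 1/83836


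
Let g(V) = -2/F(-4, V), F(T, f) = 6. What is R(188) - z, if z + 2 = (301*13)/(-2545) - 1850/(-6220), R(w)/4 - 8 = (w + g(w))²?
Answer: 2007537091729/14246910 ≈ 1.4091e+5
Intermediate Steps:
g(V) = -⅓ (g(V) = -2/6 = -2*⅙ = -⅓)
R(w) = 32 + 4*(-⅓ + w)² (R(w) = 32 + 4*(w - ⅓)² = 32 + 4*(-⅓ + w)²)
z = -5129041/1582990 (z = -2 + ((301*13)/(-2545) - 1850/(-6220)) = -2 + (3913*(-1/2545) - 1850*(-1/6220)) = -2 + (-3913/2545 + 185/622) = -2 - 1963061/1582990 = -5129041/1582990 ≈ -3.2401)
R(188) - z = (32 + 4*(-1 + 3*188)²/9) - 1*(-5129041/1582990) = (32 + 4*(-1 + 564)²/9) + 5129041/1582990 = (32 + (4/9)*563²) + 5129041/1582990 = (32 + (4/9)*316969) + 5129041/1582990 = (32 + 1267876/9) + 5129041/1582990 = 1268164/9 + 5129041/1582990 = 2007537091729/14246910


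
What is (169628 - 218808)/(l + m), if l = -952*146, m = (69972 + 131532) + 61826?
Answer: -24590/62169 ≈ -0.39553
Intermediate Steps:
m = 263330 (m = 201504 + 61826 = 263330)
l = -138992
(169628 - 218808)/(l + m) = (169628 - 218808)/(-138992 + 263330) = -49180/124338 = -49180*1/124338 = -24590/62169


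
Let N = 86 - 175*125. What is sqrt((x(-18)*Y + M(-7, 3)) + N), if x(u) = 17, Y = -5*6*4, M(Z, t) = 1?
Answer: 2*I*sqrt(5957) ≈ 154.36*I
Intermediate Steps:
Y = -120 (Y = -30*4 = -120)
N = -21789 (N = 86 - 21875 = -21789)
sqrt((x(-18)*Y + M(-7, 3)) + N) = sqrt((17*(-120) + 1) - 21789) = sqrt((-2040 + 1) - 21789) = sqrt(-2039 - 21789) = sqrt(-23828) = 2*I*sqrt(5957)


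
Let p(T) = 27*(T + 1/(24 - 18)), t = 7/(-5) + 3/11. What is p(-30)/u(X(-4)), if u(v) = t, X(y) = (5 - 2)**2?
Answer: 88605/124 ≈ 714.56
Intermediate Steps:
X(y) = 9 (X(y) = 3**2 = 9)
t = -62/55 (t = 7*(-1/5) + 3*(1/11) = -7/5 + 3/11 = -62/55 ≈ -1.1273)
u(v) = -62/55
p(T) = 9/2 + 27*T (p(T) = 27*(T + 1/6) = 27*(1/6 + T) = 9/2 + 27*T)
p(-30)/u(X(-4)) = (9/2 + 27*(-30))/(-62/55) = (9/2 - 810)*(-55/62) = -1611/2*(-55/62) = 88605/124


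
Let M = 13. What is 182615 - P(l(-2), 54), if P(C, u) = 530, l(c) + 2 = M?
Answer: 182085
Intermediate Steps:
l(c) = 11 (l(c) = -2 + 13 = 11)
182615 - P(l(-2), 54) = 182615 - 1*530 = 182615 - 530 = 182085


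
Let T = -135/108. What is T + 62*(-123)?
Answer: -30509/4 ≈ -7627.3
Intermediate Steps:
T = -5/4 (T = -135*1/108 = -5/4 ≈ -1.2500)
T + 62*(-123) = -5/4 + 62*(-123) = -5/4 - 7626 = -30509/4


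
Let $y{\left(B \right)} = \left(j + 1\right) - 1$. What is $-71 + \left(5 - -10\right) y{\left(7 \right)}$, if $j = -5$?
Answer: $-146$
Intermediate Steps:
$y{\left(B \right)} = -5$ ($y{\left(B \right)} = \left(-5 + 1\right) - 1 = -4 - 1 = -5$)
$-71 + \left(5 - -10\right) y{\left(7 \right)} = -71 + \left(5 - -10\right) \left(-5\right) = -71 + \left(5 + 10\right) \left(-5\right) = -71 + 15 \left(-5\right) = -71 - 75 = -146$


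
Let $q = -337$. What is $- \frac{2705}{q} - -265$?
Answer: $\frac{92010}{337} \approx 273.03$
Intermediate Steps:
$- \frac{2705}{q} - -265 = - \frac{2705}{-337} - -265 = \left(-2705\right) \left(- \frac{1}{337}\right) + 265 = \frac{2705}{337} + 265 = \frac{92010}{337}$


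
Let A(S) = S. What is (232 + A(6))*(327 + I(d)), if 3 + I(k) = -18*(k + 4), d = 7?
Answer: 29988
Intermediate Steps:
I(k) = -75 - 18*k (I(k) = -3 - 18*(k + 4) = -3 - 18*(4 + k) = -3 + (-72 - 18*k) = -75 - 18*k)
(232 + A(6))*(327 + I(d)) = (232 + 6)*(327 + (-75 - 18*7)) = 238*(327 + (-75 - 126)) = 238*(327 - 201) = 238*126 = 29988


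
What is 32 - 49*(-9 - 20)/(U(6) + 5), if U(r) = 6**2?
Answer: 2733/41 ≈ 66.659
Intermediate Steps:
U(r) = 36
32 - 49*(-9 - 20)/(U(6) + 5) = 32 - 49*(-9 - 20)/(36 + 5) = 32 - (-1421)/41 = 32 - 49*(-29/41) = 32 + 1421/41 = 2733/41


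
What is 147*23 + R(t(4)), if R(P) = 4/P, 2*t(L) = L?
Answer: 3383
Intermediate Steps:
t(L) = L/2
R(P) = 4/P
147*23 + R(t(4)) = 147*23 + 4/(((½)*4)) = 3381 + 4/2 = 3381 + 4*(½) = 3381 + 2 = 3383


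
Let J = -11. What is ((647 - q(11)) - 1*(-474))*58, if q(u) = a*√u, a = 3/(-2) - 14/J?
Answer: 65018 + 145*√11/11 ≈ 65062.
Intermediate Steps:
a = -5/22 (a = 3/(-2) - 14/(-11) = 3*(-½) - 14*(-1/11) = -3/2 + 14/11 = -5/22 ≈ -0.22727)
q(u) = -5*√u/22
((647 - q(11)) - 1*(-474))*58 = ((647 - (-5)*√11/22) - 1*(-474))*58 = ((647 + 5*√11/22) + 474)*58 = (1121 + 5*√11/22)*58 = 65018 + 145*√11/11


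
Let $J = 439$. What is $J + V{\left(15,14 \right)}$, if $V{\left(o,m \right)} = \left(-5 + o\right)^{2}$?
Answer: $539$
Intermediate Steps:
$J + V{\left(15,14 \right)} = 439 + \left(-5 + 15\right)^{2} = 439 + 10^{2} = 439 + 100 = 539$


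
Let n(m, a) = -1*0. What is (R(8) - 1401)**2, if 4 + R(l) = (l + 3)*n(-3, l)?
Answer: 1974025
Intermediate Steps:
n(m, a) = 0
R(l) = -4 (R(l) = -4 + (l + 3)*0 = -4 + (3 + l)*0 = -4 + 0 = -4)
(R(8) - 1401)**2 = (-4 - 1401)**2 = (-1405)**2 = 1974025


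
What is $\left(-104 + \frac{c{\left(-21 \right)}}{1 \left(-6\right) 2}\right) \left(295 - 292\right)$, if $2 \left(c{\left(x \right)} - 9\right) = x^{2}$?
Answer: $- \frac{2955}{8} \approx -369.38$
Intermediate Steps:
$c{\left(x \right)} = 9 + \frac{x^{2}}{2}$
$\left(-104 + \frac{c{\left(-21 \right)}}{1 \left(-6\right) 2}\right) \left(295 - 292\right) = \left(-104 + \frac{9 + \frac{\left(-21\right)^{2}}{2}}{1 \left(-6\right) 2}\right) \left(295 - 292\right) = \left(-104 + \frac{9 + \frac{1}{2} \cdot 441}{\left(-6\right) 2}\right) \left(295 - 292\right) = \left(-104 + \frac{9 + \frac{441}{2}}{-12}\right) 3 = \left(-104 + \frac{459}{2} \left(- \frac{1}{12}\right)\right) 3 = \left(-104 - \frac{153}{8}\right) 3 = \left(- \frac{985}{8}\right) 3 = - \frac{2955}{8}$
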